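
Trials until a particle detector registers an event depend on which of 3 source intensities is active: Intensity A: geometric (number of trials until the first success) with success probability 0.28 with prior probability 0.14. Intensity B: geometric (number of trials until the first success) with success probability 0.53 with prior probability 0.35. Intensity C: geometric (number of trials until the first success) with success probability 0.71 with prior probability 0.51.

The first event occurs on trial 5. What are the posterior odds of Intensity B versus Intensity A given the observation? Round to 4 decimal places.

0.8592

Posterior odds = (P(Z=i) f_i(x)) / (P(Z=j) f_j(x)); the normalising sum cancels.
Geometric probabilities:
  f_A = 0.0752468
  f_B = 0.0258623
  f_C = 0.0050217
Odds = (0.35/0.14) × (0.0258623/0.0752468) = 2.5 × 0.3437 ≈ 0.8592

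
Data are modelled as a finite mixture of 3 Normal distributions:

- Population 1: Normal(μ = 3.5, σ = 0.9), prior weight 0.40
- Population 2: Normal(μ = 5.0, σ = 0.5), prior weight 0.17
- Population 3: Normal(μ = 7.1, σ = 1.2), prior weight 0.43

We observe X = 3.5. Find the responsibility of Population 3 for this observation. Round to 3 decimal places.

The responsibility of component k is π_k f_k(x) divided by Σ_j π_j f_j(x).
Component likelihoods at x = 3.5:
  f_1 = 0.443269
  f_2 = 0.0088637
  f_3 = 0.00369321
Multiply by the mixture weights:
  π_1·f_1 = 0.40 × 0.443269 = 0.177308
  π_2·f_2 = 0.17 × 0.0088637 = 0.00150683
  π_3·f_3 = 0.43 × 0.00369321 = 0.00158808
Denominator: 0.177308 + 0.00150683 + 0.00158808 = 0.180403
P(Population 3 | x) = 0.00158808 / 0.180403 ≈ 0.009

0.009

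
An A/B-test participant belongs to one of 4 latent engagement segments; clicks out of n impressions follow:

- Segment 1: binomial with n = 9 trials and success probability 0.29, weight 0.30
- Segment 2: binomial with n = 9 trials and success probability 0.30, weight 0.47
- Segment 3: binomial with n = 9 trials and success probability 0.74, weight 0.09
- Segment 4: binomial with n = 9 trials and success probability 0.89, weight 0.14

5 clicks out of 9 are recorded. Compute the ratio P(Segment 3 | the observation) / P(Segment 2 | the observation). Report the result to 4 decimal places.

0.3328

Since P(k|x) ∝ P(Z=k) f_k(x), the posterior odds are P(Z=i) f_i(x) / (P(Z=j) f_j(x)).
Component likelihoods at x = 5 clicks out of 9:
  f_1 = 0.0656741
  f_2 = 0.0735138
  f_3 = 0.127768
  f_4 = 0.0103013
Odds = (0.09/0.47) × (0.127768/0.0735138) = 0.191489 × 1.73802 ≈ 0.3328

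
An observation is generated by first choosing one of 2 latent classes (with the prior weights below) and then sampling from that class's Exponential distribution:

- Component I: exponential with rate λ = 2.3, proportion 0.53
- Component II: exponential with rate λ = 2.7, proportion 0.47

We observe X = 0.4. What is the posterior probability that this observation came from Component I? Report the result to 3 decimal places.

Apply Bayes' rule: the posterior for each component is proportional to its prior times its likelihood at x.
Evaluate each component's likelihood at the observed value:
  L_I = 2.3·e^(−2.3·0.4) = 2.3·e^(−0.9200) = 0.916594
  L_II = 2.7·e^(−2.7·0.4) = 2.7·e^(−1.0800) = 0.916908
Unnormalised posteriors:
  π_I·L_I = 0.53 × 0.916594 = 0.485795
  π_II·L_II = 0.47 × 0.916908 = 0.430947
Evidence: 0.485795 + 0.430947 = 0.916741
P(Component I | data) = 0.485795 / 0.916741 ≈ 0.530

0.530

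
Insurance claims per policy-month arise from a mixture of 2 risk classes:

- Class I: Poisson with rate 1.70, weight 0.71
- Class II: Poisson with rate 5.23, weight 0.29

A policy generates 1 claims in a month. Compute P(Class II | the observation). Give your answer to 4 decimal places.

0.0355

Apply Bayes' rule: the posterior for each component is proportional to its prior times its likelihood at x.
Component likelihoods at x = 1 claims:
  p_I = 0.310562
  p_II = 0.0279989
Multiply by the mixture weights:
  P(Z=I)·p_I = 0.71 × 0.310562 = 0.220499
  P(Z=II)·p_II = 0.29 × 0.0279989 = 0.00811969
Marginal: 0.220499 + 0.00811969 = 0.228619
P(Class II | 1 claims) = 0.00811969 / 0.228619 ≈ 0.0355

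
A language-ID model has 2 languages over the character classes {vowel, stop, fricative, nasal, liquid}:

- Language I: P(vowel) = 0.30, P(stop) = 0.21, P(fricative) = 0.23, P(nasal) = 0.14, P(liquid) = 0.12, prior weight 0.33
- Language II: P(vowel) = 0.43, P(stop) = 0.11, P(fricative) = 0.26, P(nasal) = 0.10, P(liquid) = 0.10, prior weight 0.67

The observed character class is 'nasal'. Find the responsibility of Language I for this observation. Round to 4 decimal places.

0.4081

The responsibility of component k is π_k f_k(x) divided by Σ_j π_j f_j(x).
Component likelihoods at x = 'nasal':
  L_I = P(nasal | comp) = 0.14
  L_II = P(nasal | comp) = 0.10
Multiply by the mixture weights:
  π_I·L_I = 0.33 × 0.14 = 0.0462
  π_II·L_II = 0.67 × 0.1 = 0.067
Sum: 0.0462 + 0.067 = 0.1132
So the posterior for Language I is 0.0462 / 0.1132 ≈ 0.4081.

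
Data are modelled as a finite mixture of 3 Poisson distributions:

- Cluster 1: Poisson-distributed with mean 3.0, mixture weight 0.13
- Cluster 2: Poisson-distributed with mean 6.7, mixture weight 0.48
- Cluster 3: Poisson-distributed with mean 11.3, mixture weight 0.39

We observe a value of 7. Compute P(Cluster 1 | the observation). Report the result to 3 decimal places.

0.029

The responsibility of component k is π_k f_k(x) divided by Σ_j π_j f_j(x).
Component likelihoods at x = 7:
  f_1 = e^(−3.0)·3.0^7/7! = 0.021604
  f_2 = e^(−6.7)·6.7^7/7! = 0.14802
  f_3 = e^(−11.3)·11.3^7/7! = 0.0577552
Multiply by the mixture weights:
  π_1·f_1 = 0.13 × 0.021604 = 0.00280852
  π_2·f_2 = 0.48 × 0.14802 = 0.0710495
  π_3·f_3 = 0.39 × 0.0577552 = 0.0225245
Marginal: 0.00280852 + 0.0710495 + 0.0225245 = 0.0963826
So the posterior for Cluster 1 is 0.00280852 / 0.0963826 ≈ 0.029.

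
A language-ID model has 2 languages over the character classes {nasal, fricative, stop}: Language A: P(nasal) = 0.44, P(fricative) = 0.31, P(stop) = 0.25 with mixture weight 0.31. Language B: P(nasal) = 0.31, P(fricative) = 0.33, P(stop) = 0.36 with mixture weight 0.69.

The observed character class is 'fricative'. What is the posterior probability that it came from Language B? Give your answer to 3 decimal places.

Posterior ∝ prior × likelihood, so P(k | x) ∝ w_k f_k(x); normalise over all components.
Categorical probabilities:
  L_A = P(fricative | comp) = 0.31
  L_B = P(fricative | comp) = 0.33
Unnormalised posteriors:
  w_A·L_A = 0.31 × 0.31 = 0.0961
  w_B·L_B = 0.69 × 0.33 = 0.2277
Evidence: 0.0961 + 0.2277 = 0.3238
P(Language B | 'fricative') ≈ 0.703

0.703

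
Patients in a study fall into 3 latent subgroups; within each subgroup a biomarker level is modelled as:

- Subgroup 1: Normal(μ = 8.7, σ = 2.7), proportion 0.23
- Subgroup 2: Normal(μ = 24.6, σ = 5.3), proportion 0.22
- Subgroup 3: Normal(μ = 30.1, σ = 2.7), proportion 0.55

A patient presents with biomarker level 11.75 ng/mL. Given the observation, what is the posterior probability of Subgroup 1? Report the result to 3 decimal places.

P(component k | x) = π_k·f_k(x) / marginal(x), where marginal(x) = Σ_j π_j·f_j(x).
Normal densities:
  f_1 = 0.0780643
  f_2 = 0.00398263
  f_3 = 1.37909e-11
Weight by the priors:
  π_1·f_1 = 0.23 × 0.0780643 = 0.0179548
  π_2·f_2 = 0.22 × 0.00398263 = 0.000876178
  π_3·f_3 = 0.55 × 1.37909e-11 = 7.585e-12
Denominator: 0.0179548 + 0.000876178 + 7.585e-12 = 0.018831
P(Subgroup 1 | the observation) = 0.0179548 / 0.018831 ≈ 0.953

0.953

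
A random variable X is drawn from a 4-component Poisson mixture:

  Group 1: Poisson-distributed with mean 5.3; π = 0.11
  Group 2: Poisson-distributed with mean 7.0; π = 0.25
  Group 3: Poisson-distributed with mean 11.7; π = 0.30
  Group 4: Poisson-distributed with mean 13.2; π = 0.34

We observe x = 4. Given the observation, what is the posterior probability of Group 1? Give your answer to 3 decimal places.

Posterior ∝ prior × likelihood, so P(k | x) ∝ π_k f_k(x); normalise over all components.
Component likelihoods at x = 4:
  L_1 = e^(−5.3)·5.3^4/4! = 0.164109
  L_2 = e^(−7.0)·7.0^4/4! = 0.0912262
  L_3 = e^(−11.7)·11.7^4/4! = 0.0064757
  L_4 = e^(−13.2)·13.2^4/4! = 0.00234098
Unnormalised posteriors:
  π_1·L_1 = 0.11 × 0.164109 = 0.018052
  π_2·L_2 = 0.25 × 0.0912262 = 0.0228065
  π_3·L_3 = 0.30 × 0.0064757 = 0.00194271
  π_4·L_4 = 0.34 × 0.00234098 = 0.000795933
Evidence: 0.018052 + 0.0228065 + 0.00194271 + 0.000795933 = 0.0435971
Responsibility of Group 1: 0.018052 / 0.0435971 ≈ 0.414

0.414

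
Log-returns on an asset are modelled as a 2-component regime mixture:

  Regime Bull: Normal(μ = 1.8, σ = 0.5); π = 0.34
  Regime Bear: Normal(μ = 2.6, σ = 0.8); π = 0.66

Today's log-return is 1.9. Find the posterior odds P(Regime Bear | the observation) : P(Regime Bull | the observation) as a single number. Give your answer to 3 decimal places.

0.844

Since P(k|x) ∝ P(Z=k) f_k(x), the posterior odds are P(Z=i) f_i(x) / (P(Z=j) f_j(x)).
Normal densities:
  p_Bull = (1/(0.5·√(2π)))·exp(−(1.9−1.8)²/(2·0.5²)) = 0.797885·exp(-0.02000) = 0.782085
  p_Bear = (1/(0.8·√(2π)))·exp(−(1.9−2.6)²/(2·0.8²)) = 0.498678·exp(-0.38281) = 0.340069
Odds = (0.66/0.34) × (0.340069/0.782085) = 1.94118 × 0.434823 ≈ 0.844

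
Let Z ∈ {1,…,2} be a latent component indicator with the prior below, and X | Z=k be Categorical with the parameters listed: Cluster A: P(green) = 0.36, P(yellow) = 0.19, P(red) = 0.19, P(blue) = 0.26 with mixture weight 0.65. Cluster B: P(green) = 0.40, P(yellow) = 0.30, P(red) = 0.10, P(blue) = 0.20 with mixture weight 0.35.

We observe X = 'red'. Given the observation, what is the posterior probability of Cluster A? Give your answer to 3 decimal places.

0.779

P(component k | x) = π_k·f_k(x) / marginal(x), where marginal(x) = Σ_j π_j·f_j(x).
Component likelihoods at x = 'red':
  f_A = P(red | comp) = 0.19
  f_B = P(red | comp) = 0.10
Multiply by the mixture weights:
  π_A·f_A = 0.65 × 0.19 = 0.1235
  π_B·f_B = 0.35 × 0.1 = 0.035
Denominator: 0.1235 + 0.035 = 0.1585
So the posterior for Cluster A is 0.1235 / 0.1585 ≈ 0.779.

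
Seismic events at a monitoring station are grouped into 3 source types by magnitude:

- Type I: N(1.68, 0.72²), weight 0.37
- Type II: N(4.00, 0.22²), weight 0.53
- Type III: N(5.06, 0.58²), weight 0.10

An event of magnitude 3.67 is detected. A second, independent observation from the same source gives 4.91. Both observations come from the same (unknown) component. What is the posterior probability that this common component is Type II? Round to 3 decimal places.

Apply Bayes' rule: the posterior for each component is proportional to its prior times its likelihood at x.
Since both observations come from the same component, the likelihood for component k is f_k(x₁)·f_k(x₂).
  f_I = [(1/(0.72·√(2π)))·exp(−(3.67−1.68)²/(2·0.72²)) = 0.554087·exp(-3.81954) = 0.0121555] × [2.36291e-05] = 2.87223e-07
  f_II = [(1/(0.22·√(2π)))·exp(−(3.67−4.00)²/(2·0.22²)) = 1.813374·exp(-1.12500) = 0.588716] × [0.000349306] = 0.000205642
  f_III = [(1/(0.58·√(2π)))·exp(−(3.67−5.06)²/(2·0.58²)) = 0.687832·exp(-2.87173) = 0.0389319] × [0.665209] = 0.0258979
Prior × likelihood for each component:
  w_I·f_I = 0.37 × 2.87223e-07 = 1.06273e-07
  w_II·f_II = 0.53 × 0.000205642 = 0.00010899
  w_III·f_III = 0.10 × 0.0258979 = 0.00258979
Sum: 1.06273e-07 + 0.00010899 + 0.00258979 = 0.00269888
P(Type II | x) ≈ 0.040

0.040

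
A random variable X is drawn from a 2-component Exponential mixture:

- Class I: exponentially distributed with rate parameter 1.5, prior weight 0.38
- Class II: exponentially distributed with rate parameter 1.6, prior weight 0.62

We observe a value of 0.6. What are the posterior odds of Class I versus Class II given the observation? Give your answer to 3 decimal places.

Only the two components matter; the odds are (w_i f_i(x)) / (w_j f_j(x)).
Evaluate each component's likelihood at the observed value:
  p_I = 1.5·e^(−1.5·0.6) = 1.5·e^(−0.9000) = 0.609854
  p_II = 1.6·e^(−1.6·0.6) = 1.6·e^(−0.9600) = 0.612629
0.231745 / 0.37983 ≈ 0.610

0.610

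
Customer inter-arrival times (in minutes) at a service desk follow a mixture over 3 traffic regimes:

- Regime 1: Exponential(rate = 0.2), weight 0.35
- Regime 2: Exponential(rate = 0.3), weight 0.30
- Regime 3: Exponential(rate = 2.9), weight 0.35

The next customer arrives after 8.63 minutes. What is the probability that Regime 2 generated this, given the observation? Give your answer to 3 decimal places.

0.352

The responsibility of component k is π_k f_k(x) divided by Σ_j π_j f_j(x).
Exponential densities:
  f_1 = 0.2·e^(−0.2·8.63) = 0.2·e^(−1.7260) = 0.035599
  f_2 = 0.3·e^(−0.3·8.63) = 0.3·e^(−2.5890) = 0.0225285
  f_3 = 2.9·e^(−2.9·8.63) = 2.9·e^(−25.0270) = 3.92022e-11
Multiply by the mixture weights:
  π_1·f_1 = 0.35 × 0.035599 = 0.0124596
  π_2·f_2 = 0.30 × 0.0225285 = 0.00675856
  π_3·f_3 = 0.35 × 3.92022e-11 = 1.37208e-11
Sum: 0.0124596 + 0.00675856 + 1.37208e-11 = 0.0192182
P(Regime 2 | x) = 0.00675856 / 0.0192182 ≈ 0.352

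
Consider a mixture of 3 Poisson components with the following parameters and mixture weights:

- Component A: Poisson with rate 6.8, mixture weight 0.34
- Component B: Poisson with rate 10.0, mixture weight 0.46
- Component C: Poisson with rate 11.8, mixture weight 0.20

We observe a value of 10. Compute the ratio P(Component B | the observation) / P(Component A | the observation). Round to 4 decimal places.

Since P(k|x) ∝ π_k f_k(x), the posterior odds are π_i f_i(x) / (π_j f_j(x)).
Evaluate each component's likelihood at the observed value:
  L_A = 0.0648819
  L_B = 0.12511
  L_C = 0.108239
0.0575506 / 0.0220598 ≈ 2.6088

2.6088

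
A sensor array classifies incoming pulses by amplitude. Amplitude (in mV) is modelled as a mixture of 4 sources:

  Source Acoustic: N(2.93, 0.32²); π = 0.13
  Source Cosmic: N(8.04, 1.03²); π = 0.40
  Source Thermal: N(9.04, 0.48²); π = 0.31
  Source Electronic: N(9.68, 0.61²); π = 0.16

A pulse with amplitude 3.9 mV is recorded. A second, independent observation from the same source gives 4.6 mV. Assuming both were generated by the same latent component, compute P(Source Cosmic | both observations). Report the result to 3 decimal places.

By Bayes' theorem, P(k | x) = P(Z=k) f_k(x) / Σ_j P(Z=j) f_j(x).
Since both observations come from the same component, the likelihood for component k is f_k(x₁)·f_k(x₂).
  p_Acoustic = [0.012604] × [1.51942e-06] = 1.91508e-08
  p_Cosmic = [0.0001202] × [0.00146537] = 1.76137e-07
  p_Thermal = [1.04651e-25] × [2.1878e-19] = 2.28955e-44
  p_Electronic = [2.08624e-20] × [5.69745e-16] = 1.18863e-35
Unnormalised posteriors:
  P(Z=Acoustic)·p_Acoustic = 0.13 × 1.91508e-08 = 2.4896e-09
  P(Z=Cosmic)·p_Cosmic = 0.40 × 1.76137e-07 = 7.04547e-08
  P(Z=Thermal)·p_Thermal = 0.31 × 2.28955e-44 = 7.0976e-45
  P(Z=Electronic)·p_Electronic = 0.16 × 1.18863e-35 = 1.9018e-36
Normaliser: 2.4896e-09 + 7.04547e-08 + 7.0976e-45 + 1.9018e-36 = 7.29443e-08
Responsibility of Source Cosmic: 7.04547e-08 / 7.29443e-08 ≈ 0.966

0.966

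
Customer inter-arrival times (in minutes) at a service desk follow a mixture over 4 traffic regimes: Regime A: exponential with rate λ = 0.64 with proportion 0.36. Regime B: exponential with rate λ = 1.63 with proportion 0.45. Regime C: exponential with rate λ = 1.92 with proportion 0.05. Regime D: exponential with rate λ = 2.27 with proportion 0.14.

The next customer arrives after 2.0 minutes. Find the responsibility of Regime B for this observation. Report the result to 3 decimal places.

The responsibility of component k is π_k f_k(x) divided by Σ_j π_j f_j(x).
Evaluate each component's likelihood at the observed value:
  f_A = 0.64·e^(−0.64·2.0) = 0.64·e^(−1.2800) = 0.177944
  f_B = 1.63·e^(−1.63·2.0) = 1.63·e^(−3.2600) = 0.0625731
  f_C = 1.92·e^(−1.92·2.0) = 1.92·e^(−3.8400) = 0.0412677
  f_D = 2.27·e^(−2.27·2.0) = 2.27·e^(−4.5400) = 0.0242286
Unnormalised posteriors:
  π_A·f_A = 0.36 × 0.177944 = 0.0640598
  π_B·f_B = 0.45 × 0.0625731 = 0.0281579
  π_C·f_C = 0.05 × 0.0412677 = 0.00206339
  π_D·f_D = 0.14 × 0.0242286 = 0.00339201
Evidence: 0.0640598 + 0.0281579 + 0.00206339 + 0.00339201 = 0.0976731
P(Regime B | 2.0 minutes) ≈ 0.288

0.288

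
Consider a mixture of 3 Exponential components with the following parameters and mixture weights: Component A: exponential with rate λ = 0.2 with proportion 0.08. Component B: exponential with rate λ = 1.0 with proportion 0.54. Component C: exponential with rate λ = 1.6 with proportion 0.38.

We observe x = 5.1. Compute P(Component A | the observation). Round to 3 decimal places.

Apply Bayes' rule: the posterior for each component is proportional to its prior times its likelihood at x.
Evaluate each component's likelihood at the observed value:
  L_A = 0.2·e^(−0.2·5.1) = 0.2·e^(−1.0200) = 0.072119
  L_B = 1.0·e^(−1.0·5.1) = 1.0·e^(−5.1000) = 0.00609675
  L_C = 1.6·e^(−1.6·5.1) = 1.6·e^(−8.1600) = 0.00045738
Unnormalised posteriors:
  π_A·L_A = 0.08 × 0.072119 = 0.00576952
  π_B·L_B = 0.54 × 0.00609675 = 0.00329224
  π_C·L_C = 0.38 × 0.00045738 = 0.000173804
Normaliser: 0.00576952 + 0.00329224 + 0.000173804 = 0.00923557
P(Component A | data) = 0.00576952 / 0.00923557 ≈ 0.625

0.625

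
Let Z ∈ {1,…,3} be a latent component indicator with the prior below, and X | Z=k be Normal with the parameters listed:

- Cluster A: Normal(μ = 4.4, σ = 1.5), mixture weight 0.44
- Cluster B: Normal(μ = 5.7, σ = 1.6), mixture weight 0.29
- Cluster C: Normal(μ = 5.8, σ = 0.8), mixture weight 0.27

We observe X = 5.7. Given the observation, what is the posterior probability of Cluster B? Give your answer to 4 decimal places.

0.2526

Apply Bayes' rule: the posterior for each component is proportional to its prior times its likelihood at x.
Evaluate each component's likelihood at the observed value:
  p_A = (1/(1.5·√(2π)))·exp(−(5.7−4.4)²/(2·1.5²)) = 0.265962·exp(-0.37556) = 0.182691
  p_B = (1/(1.6·√(2π)))·exp(−(5.7−5.7)²/(2·1.6²)) = 0.249339·exp(-0.00000) = 0.249339
  p_C = (1/(0.8·√(2π)))·exp(−(5.7−5.8)²/(2·0.8²)) = 0.498678·exp(-0.00781) = 0.494797
Multiply by the mixture weights:
  π_A·p_A = 0.44 × 0.182691 = 0.080384
  π_B·p_B = 0.29 × 0.249339 = 0.0723083
  π_C·p_C = 0.27 × 0.494797 = 0.133595
Evidence: 0.080384 + 0.0723083 + 0.133595 = 0.286288
P(Cluster B | x) ≈ 0.2526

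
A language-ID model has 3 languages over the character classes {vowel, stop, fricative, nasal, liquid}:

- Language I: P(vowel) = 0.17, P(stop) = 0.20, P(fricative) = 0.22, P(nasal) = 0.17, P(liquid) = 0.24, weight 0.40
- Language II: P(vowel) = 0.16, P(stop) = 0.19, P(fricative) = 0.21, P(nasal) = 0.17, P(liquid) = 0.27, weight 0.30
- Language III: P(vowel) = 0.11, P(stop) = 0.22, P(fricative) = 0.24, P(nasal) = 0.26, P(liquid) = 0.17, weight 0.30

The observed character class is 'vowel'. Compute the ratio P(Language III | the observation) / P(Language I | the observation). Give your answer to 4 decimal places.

0.4853

Since P(k|x) ∝ π_k f_k(x), the posterior odds are π_i f_i(x) / (π_j f_j(x)).
Categorical probabilities:
  L_I = 0.17
  L_II = 0.16
  L_III = 0.11
Odds = (0.30/0.40) × (0.11/0.17) = 0.75 × 0.647059 ≈ 0.4853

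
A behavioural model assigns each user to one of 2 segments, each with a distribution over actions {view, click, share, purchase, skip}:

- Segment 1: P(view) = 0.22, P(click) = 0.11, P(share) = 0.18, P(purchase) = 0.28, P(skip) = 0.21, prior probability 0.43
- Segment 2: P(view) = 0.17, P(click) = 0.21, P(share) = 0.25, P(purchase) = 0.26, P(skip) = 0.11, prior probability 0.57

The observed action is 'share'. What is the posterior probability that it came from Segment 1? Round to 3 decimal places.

0.352

The responsibility of component k is w_k f_k(x) divided by Σ_j w_j f_j(x).
Evaluate each component's likelihood at the observed value:
  L_1 = 0.18
  L_2 = 0.25
Weight by the priors:
  w_1·L_1 = 0.43 × 0.18 = 0.0774
  w_2·L_2 = 0.57 × 0.25 = 0.1425
Sum: 0.0774 + 0.1425 = 0.2199
So the posterior for Segment 1 is 0.0774 / 0.2199 ≈ 0.352.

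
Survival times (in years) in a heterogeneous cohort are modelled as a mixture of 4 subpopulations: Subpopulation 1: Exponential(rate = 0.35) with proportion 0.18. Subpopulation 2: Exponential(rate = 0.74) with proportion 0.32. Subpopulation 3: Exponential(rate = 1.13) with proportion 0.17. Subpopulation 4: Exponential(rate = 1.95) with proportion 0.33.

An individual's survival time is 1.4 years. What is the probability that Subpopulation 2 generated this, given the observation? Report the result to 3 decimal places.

0.412

Apply Bayes' rule: the posterior for each component is proportional to its prior times its likelihood at x.
Evaluate each component's likelihood at the observed value:
  f_1 = 0.35·e^(−0.35·1.4) = 0.35·e^(−0.4900) = 0.214419
  f_2 = 0.74·e^(−0.74·1.4) = 0.74·e^(−1.0360) = 0.262605
  f_3 = 1.13·e^(−1.13·1.4) = 1.13·e^(−1.5820) = 0.232287
  f_4 = 1.95·e^(−1.95·1.4) = 1.95·e^(−2.7300) = 0.127178
Prior × likelihood for each component:
  π_1·f_1 = 0.18 × 0.214419 = 0.0385955
  π_2·f_2 = 0.32 × 0.262605 = 0.0840335
  π_3·f_3 = 0.17 × 0.232287 = 0.0394888
  π_4·f_4 = 0.33 × 0.127178 = 0.0419686
Denominator: 0.0385955 + 0.0840335 + 0.0394888 + 0.0419686 = 0.204086
P(Subpopulation 2 | the observation) = 0.0840335 / 0.204086 ≈ 0.412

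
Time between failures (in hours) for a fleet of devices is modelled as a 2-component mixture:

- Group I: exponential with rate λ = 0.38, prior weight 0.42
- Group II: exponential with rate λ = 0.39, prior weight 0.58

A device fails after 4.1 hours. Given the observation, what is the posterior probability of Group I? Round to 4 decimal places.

0.4237

By Bayes' theorem, P(k | x) = w_k f_k(x) / Σ_j w_j f_j(x).
Evaluate each component's likelihood at the observed value:
  L_I = 0.0800116
  L_II = 0.0788184
Unnormalised posteriors:
  w_I·L_I = 0.42 × 0.0800116 = 0.0336049
  w_II·L_II = 0.58 × 0.0788184 = 0.0457147
Sum: 0.0336049 + 0.0457147 = 0.0793195
Responsibility of Group I: 0.0336049 / 0.0793195 ≈ 0.4237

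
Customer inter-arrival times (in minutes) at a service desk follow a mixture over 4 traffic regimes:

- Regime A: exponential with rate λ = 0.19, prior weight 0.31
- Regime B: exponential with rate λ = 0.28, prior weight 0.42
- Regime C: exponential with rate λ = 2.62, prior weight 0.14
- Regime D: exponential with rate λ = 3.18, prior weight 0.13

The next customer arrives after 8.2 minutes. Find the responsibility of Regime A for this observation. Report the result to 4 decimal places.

0.5116

Posterior ∝ prior × likelihood, so P(k | x) ∝ w_k f_k(x); normalise over all components.
Exponential densities:
  p_A = 0.0400058
  p_B = 0.028185
  p_C = 1.22439e-09
  p_D = 1.50579e-11
Unnormalised posteriors:
  w_A·p_A = 0.31 × 0.0400058 = 0.0124018
  w_B·p_B = 0.42 × 0.028185 = 0.0118377
  w_C·p_C = 0.14 × 1.22439e-09 = 1.71414e-10
  w_D·p_D = 0.13 × 1.50579e-11 = 1.95753e-12
Denominator: 0.0124018 + 0.0118377 + 1.71414e-10 + 1.95753e-12 = 0.0242395
Responsibility of Regime A: 0.0124018 / 0.0242395 ≈ 0.5116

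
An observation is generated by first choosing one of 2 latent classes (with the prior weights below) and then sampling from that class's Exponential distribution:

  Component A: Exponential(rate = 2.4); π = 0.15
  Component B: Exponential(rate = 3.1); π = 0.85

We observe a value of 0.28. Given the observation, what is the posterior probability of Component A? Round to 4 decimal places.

0.1425

The responsibility of component k is π_k f_k(x) divided by Σ_j π_j f_j(x).
Component likelihoods at x = 0.28:
  L_A = 2.4·e^(−2.4·0.28) = 2.4·e^(−0.6720) = 1.22565
  L_B = 3.1·e^(−3.1·0.28) = 3.1·e^(−0.8680) = 1.30135
Multiply by the mixture weights:
  π_A·L_A = 0.15 × 1.22565 = 0.183847
  π_B·L_B = 0.85 × 1.30135 = 1.10615
Evidence: 0.183847 + 1.10615 = 1.28999
Responsibility of Component A: 0.183847 / 1.28999 ≈ 0.1425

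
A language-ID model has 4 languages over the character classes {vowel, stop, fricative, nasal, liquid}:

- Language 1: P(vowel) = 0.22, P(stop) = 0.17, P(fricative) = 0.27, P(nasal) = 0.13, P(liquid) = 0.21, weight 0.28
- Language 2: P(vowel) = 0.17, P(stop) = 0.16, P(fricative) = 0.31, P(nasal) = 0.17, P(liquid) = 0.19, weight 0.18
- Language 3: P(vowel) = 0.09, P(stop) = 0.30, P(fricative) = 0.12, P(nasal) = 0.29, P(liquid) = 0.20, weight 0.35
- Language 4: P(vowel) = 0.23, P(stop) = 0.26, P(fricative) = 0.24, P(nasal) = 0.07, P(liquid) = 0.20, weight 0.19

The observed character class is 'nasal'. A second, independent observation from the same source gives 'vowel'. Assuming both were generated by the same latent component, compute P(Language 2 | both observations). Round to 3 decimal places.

By Bayes' theorem, P(k | x) = π_k f_k(x) / Σ_j π_j f_j(x).
Since both observations come from the same component, the likelihood for component k is f_k(x₁)·f_k(x₂).
  L_1 = [0.13] × [0.22] = 0.0286
  L_2 = [0.17] × [0.17] = 0.0289
  L_3 = [0.29] × [0.09] = 0.0261
  L_4 = [0.07] × [0.23] = 0.0161
Unnormalised posteriors:
  π_1·L_1 = 0.28 × 0.0286 = 0.008008
  π_2·L_2 = 0.18 × 0.0289 = 0.005202
  π_3·L_3 = 0.35 × 0.0261 = 0.009135
  π_4·L_4 = 0.19 × 0.0161 = 0.003059
Denominator: 0.008008 + 0.005202 + 0.009135 + 0.003059 = 0.025404
Responsibility of Language 2: 0.005202 / 0.025404 ≈ 0.205

0.205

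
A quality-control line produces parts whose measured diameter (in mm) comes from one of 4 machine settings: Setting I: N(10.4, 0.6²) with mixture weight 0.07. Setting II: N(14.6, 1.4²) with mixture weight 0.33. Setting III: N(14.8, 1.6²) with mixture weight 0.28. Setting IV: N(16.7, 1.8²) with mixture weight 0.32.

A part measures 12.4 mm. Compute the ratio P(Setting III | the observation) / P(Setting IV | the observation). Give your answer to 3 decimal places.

5.544

Since P(k|x) ∝ P(Z=k) f_k(x), the posterior odds are P(Z=i) f_i(x) / (P(Z=j) f_j(x)).
Component likelihoods at x = 12.4 mm:
  f_I = (1/(0.6·√(2π)))·exp(−(12.4−10.4)²/(2·0.6²)) = 0.664904·exp(-5.55556) = 0.00257046
  f_II = (1/(1.4·√(2π)))·exp(−(12.4−14.6)²/(2·1.4²)) = 0.284959·exp(-1.23469) = 0.0829013
  f_III = (1/(1.6·√(2π)))·exp(−(12.4−14.8)²/(2·1.6²)) = 0.249339·exp(-1.12500) = 0.0809485
  f_IV = (1/(1.8·√(2π)))·exp(−(12.4−16.7)²/(2·1.8²)) = 0.221635·exp(-2.85340) = 0.0127769
Odds = (0.28/0.32) × (0.0809485/0.0127769) = 0.875 × 6.33556 ≈ 5.544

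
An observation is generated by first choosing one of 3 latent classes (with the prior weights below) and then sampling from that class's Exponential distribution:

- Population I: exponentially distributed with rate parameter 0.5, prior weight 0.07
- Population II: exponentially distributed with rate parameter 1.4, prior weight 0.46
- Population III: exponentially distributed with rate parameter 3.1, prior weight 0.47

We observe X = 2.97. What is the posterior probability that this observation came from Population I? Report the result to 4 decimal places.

0.4369

Apply Bayes' rule: the posterior for each component is proportional to its prior times its likelihood at x.
Component likelihoods at x = 2.97:
  f_I = 0.5·e^(−0.5·2.97) = 0.5·e^(−1.4850) = 0.113251
  f_II = 1.4·e^(−1.4·2.97) = 1.4·e^(−4.1580) = 0.0218943
  f_III = 3.1·e^(−3.1·2.97) = 3.1·e^(−9.2070) = 0.000311037
Prior × likelihood for each component:
  π_I·f_I = 0.07 × 0.113251 = 0.00792758
  π_II·f_II = 0.46 × 0.0218943 = 0.0100714
  π_III·f_III = 0.47 × 0.000311037 = 0.000146188
Normaliser: 0.00792758 + 0.0100714 + 0.000146188 = 0.0181452
P(Population I | 2.97) ≈ 0.4369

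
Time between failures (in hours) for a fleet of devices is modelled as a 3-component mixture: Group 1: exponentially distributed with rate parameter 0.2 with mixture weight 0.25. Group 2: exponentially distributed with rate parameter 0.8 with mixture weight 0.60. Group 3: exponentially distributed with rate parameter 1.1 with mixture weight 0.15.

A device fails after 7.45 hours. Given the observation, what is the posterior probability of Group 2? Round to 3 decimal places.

Apply Bayes' rule: the posterior for each component is proportional to its prior times its likelihood at x.
Evaluate each component's likelihood at the observed value:
  p_1 = 0.0450745
  p_2 = 0.00206393
  p_3 = 0.000303633
Multiply by the mixture weights:
  P(Z=1)·p_1 = 0.25 × 0.0450745 = 0.0112686
  P(Z=2)·p_2 = 0.60 × 0.00206393 = 0.00123836
  P(Z=3)·p_3 = 0.15 × 0.000303633 = 4.5545e-05
Denominator: 0.0112686 + 0.00123836 + 4.5545e-05 = 0.0125525
P(Group 2 | x) = 0.00123836 / 0.0125525 ≈ 0.099

0.099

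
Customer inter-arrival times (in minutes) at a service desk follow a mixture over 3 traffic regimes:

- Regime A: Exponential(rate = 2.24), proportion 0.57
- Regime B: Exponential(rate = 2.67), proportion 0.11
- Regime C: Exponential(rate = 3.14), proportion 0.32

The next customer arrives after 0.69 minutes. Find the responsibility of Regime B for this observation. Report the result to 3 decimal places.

P(component k | x) = π_k·f_k(x) / marginal(x), where marginal(x) = Σ_j π_j·f_j(x).
Evaluate each component's likelihood at the observed value:
  L_A = 2.24·e^(−2.24·0.69) = 2.24·e^(−1.5456) = 0.477532
  L_B = 2.67·e^(−2.67·0.69) = 2.67·e^(−1.8423) = 0.423068
  L_C = 3.14·e^(−3.14·0.69) = 3.14·e^(−2.1666) = 0.359739
Prior × likelihood for each component:
  π_A·L_A = 0.57 × 0.477532 = 0.272193
  π_B·L_B = 0.11 × 0.423068 = 0.0465375
  π_C·L_C = 0.32 × 0.359739 = 0.115116
Denominator: 0.272193 + 0.0465375 + 0.115116 = 0.433847
So the posterior for Regime B is 0.0465375 / 0.433847 ≈ 0.107.

0.107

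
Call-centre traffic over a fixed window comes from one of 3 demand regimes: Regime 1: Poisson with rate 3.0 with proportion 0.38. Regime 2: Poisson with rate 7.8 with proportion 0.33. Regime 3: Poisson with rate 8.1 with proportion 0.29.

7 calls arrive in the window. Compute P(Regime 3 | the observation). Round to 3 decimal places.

P(component k | x) = P(Z=k)·f_k(x) / marginal(x), where marginal(x) = Σ_j P(Z=j)·f_j(x).
Poisson probabilities:
  f_1 = 0.021604
  f_2 = 0.142802
  f_3 = 0.137778
Prior × likelihood for each component:
  P(Z=1)·f_1 = 0.38 × 0.021604 = 0.00820953
  P(Z=2)·f_2 = 0.33 × 0.142802 = 0.0471247
  P(Z=3)·f_3 = 0.29 × 0.137778 = 0.0399556
Normaliser: 0.00820953 + 0.0471247 + 0.0399556 = 0.0952898
Responsibility of Regime 3: 0.0399556 / 0.0952898 ≈ 0.419

0.419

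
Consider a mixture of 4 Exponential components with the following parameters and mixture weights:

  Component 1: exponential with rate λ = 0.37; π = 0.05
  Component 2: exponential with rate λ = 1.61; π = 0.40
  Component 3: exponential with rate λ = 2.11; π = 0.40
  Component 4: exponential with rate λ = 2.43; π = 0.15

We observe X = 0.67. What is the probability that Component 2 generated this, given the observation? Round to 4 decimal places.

Posterior ∝ prior × likelihood, so P(k | x) ∝ π_k f_k(x); normalise over all components.
Component likelihoods at x = 0.67:
  p_1 = 0.37·e^(−0.37·0.67) = 0.37·e^(−0.2479) = 0.288762
  p_2 = 1.61·e^(−1.61·0.67) = 1.61·e^(−1.0787) = 0.54746
  p_3 = 2.11·e^(−2.11·0.67) = 2.11·e^(−1.4137) = 0.51324
  p_4 = 2.43·e^(−2.43·0.67) = 2.43·e^(−1.6281) = 0.477014
Prior × likelihood for each component:
  π_1·p_1 = 0.05 × 0.288762 = 0.0144381
  π_2·p_2 = 0.40 × 0.54746 = 0.218984
  π_3·p_3 = 0.40 × 0.51324 = 0.205296
  π_4·p_4 = 0.15 × 0.477014 = 0.0715521
Denominator: 0.0144381 + 0.218984 + 0.205296 + 0.0715521 = 0.51027
P(Component 2 | x) ≈ 0.4292

0.4292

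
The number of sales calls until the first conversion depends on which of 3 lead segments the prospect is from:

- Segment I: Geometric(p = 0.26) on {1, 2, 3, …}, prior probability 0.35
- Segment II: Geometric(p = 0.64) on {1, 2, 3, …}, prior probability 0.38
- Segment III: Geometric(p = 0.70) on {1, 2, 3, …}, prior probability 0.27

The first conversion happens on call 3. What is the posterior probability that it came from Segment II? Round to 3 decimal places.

0.320

Posterior ∝ prior × likelihood, so P(k | x) ∝ w_k f_k(x); normalise over all components.
Component likelihoods at x = 3:
  f_I = 0.26·(1−0.26)^2 = 0.26·0.5476 = 0.142376
  f_II = 0.64·(1−0.64)^2 = 0.64·0.1296 = 0.082944
  f_III = 0.70·(1−0.70)^2 = 0.70·0.09 = 0.063
Unnormalised posteriors:
  w_I·f_I = 0.35 × 0.142376 = 0.0498316
  w_II·f_II = 0.38 × 0.082944 = 0.0315187
  w_III·f_III = 0.27 × 0.063 = 0.01701
Marginal: 0.0498316 + 0.0315187 + 0.01701 = 0.0983603
P(Segment II | the observation) ≈ 0.320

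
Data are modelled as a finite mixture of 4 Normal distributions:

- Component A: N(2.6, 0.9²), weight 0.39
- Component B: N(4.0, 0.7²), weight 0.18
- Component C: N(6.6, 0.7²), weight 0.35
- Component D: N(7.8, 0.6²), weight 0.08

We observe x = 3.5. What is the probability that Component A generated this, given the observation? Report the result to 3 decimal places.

0.569

Posterior ∝ prior × likelihood, so P(k | x) ∝ w_k f_k(x); normalise over all components.
Normal densities:
  p_A = (1/(0.9·√(2π)))·exp(−(3.5−2.6)²/(2·0.9²)) = 0.443269·exp(-0.50000) = 0.268856
  p_B = (1/(0.7·√(2π)))·exp(−(3.5−4.0)²/(2·0.7²)) = 0.569918·exp(-0.25510) = 0.441593
  p_C = (1/(0.7·√(2π)))·exp(−(3.5−6.6)²/(2·0.7²)) = 0.569918·exp(-9.80612) = 3.14099e-05
  p_D = (1/(0.6·√(2π)))·exp(−(3.5−7.8)²/(2·0.6²)) = 0.664904·exp(-25.68056) = 4.67558e-12
Unnormalised posteriors:
  w_A·p_A = 0.39 × 0.268856 = 0.104854
  w_B·p_B = 0.18 × 0.441593 = 0.0794868
  w_C·p_C = 0.35 × 3.14099e-05 = 1.09935e-05
  w_D·p_D = 0.08 × 4.67558e-12 = 3.74046e-13
Marginal: 0.104854 + 0.0794868 + 1.09935e-05 + 3.74046e-13 = 0.184352
P(Component A | the observation) ≈ 0.569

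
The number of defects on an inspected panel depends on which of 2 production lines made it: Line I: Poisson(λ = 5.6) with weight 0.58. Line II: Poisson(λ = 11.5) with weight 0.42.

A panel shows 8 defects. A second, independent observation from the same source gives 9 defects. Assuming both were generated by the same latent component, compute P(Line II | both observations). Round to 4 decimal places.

P(component k | x) = w_k·f_k(x) / marginal(x), where marginal(x) = Σ_j w_j·f_j(x).
Since both observations come from the same component, the likelihood for component k is f_k(x₁)·f_k(x₂).
  p_I = [0.0887022] × [0.0551925] = 0.0048957
  p_II = [0.0768556] × [0.0982044] = 0.00754756
Prior × likelihood for each component:
  w_I·p_I = 0.58 × 0.0048957 = 0.00283951
  w_II·p_II = 0.42 × 0.00754756 = 0.00316998
Sum: 0.00283951 + 0.00316998 = 0.00600948
P(Line II | data) = 0.00316998 / 0.00600948 ≈ 0.5275

0.5275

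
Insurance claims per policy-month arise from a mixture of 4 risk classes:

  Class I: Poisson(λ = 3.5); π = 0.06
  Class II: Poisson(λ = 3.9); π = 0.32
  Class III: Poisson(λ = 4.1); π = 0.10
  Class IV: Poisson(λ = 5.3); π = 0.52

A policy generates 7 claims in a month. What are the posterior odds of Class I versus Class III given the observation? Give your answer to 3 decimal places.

Only the two components matter; the odds are (P(Z=i) f_i(x)) / (P(Z=j) f_j(x)).
Poisson probabilities:
  L_I = e^(−3.5)·3.5^7/7! = 0.0385492
  L_II = e^(−3.9)·3.9^7/7! = 0.0551154
  L_III = e^(−4.1)·4.1^7/7! = 0.0640397
  L_IV = e^(−5.3)·5.3^7/7! = 0.116343
0.00231295 / 0.00640397 ≈ 0.361

0.361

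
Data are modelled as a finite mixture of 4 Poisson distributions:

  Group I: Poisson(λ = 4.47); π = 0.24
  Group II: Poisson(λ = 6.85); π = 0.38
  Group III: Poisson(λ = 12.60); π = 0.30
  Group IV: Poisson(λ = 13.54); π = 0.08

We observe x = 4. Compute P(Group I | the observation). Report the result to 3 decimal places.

0.545

Apply Bayes' rule: the posterior for each component is proportional to its prior times its likelihood at x.
Component likelihoods at x = 4:
  p_I = e^(−4.47)·4.47^4/4! = 0.190424
  p_II = e^(−6.85)·6.85^4/4! = 0.0971927
  p_III = e^(−12.60)·12.60^4/4! = 0.00354128
  p_IV = e^(−13.54)·13.54^4/4! = 0.00184466
Unnormalised posteriors:
  w_I·p_I = 0.24 × 0.190424 = 0.0457018
  w_II·p_II = 0.38 × 0.0971927 = 0.0369332
  w_III·p_III = 0.30 × 0.00354128 = 0.00106238
  w_IV·p_IV = 0.08 × 0.00184466 = 0.000147573
Sum: 0.0457018 + 0.0369332 + 0.00106238 + 0.000147573 = 0.083845
Responsibility of Group I: 0.0457018 / 0.083845 ≈ 0.545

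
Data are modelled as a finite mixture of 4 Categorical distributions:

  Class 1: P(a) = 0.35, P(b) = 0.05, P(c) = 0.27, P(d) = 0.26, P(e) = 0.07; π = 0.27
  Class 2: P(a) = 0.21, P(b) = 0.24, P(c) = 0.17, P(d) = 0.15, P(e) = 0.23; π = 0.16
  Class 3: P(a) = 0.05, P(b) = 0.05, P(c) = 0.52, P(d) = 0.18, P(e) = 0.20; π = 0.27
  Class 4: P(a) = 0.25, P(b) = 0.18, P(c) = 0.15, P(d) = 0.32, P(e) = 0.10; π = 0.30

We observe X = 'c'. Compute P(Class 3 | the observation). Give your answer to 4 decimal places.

0.4918

The responsibility of component k is w_k f_k(x) divided by Σ_j w_j f_j(x).
Evaluate each component's likelihood at the observed value:
  f_1 = 0.27
  f_2 = 0.17
  f_3 = 0.52
  f_4 = 0.15
Prior × likelihood for each component:
  w_1·f_1 = 0.27 × 0.27 = 0.0729
  w_2·f_2 = 0.16 × 0.17 = 0.0272
  w_3·f_3 = 0.27 × 0.52 = 0.1404
  w_4·f_4 = 0.30 × 0.15 = 0.045
Denominator: 0.0729 + 0.0272 + 0.1404 + 0.045 = 0.2855
So the posterior for Class 3 is 0.1404 / 0.2855 ≈ 0.4918.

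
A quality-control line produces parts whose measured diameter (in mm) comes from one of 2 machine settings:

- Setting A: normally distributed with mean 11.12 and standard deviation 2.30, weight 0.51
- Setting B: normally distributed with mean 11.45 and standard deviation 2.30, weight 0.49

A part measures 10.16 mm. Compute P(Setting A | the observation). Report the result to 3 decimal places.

The responsibility of component k is P(Z=k) f_k(x) divided by Σ_j P(Z=j) f_j(x).
Evaluate each component's likelihood at the observed value:
  p_A = 0.158983
  p_B = 0.148209
Unnormalised posteriors:
  P(Z=A)·p_A = 0.51 × 0.158983 = 0.0810815
  P(Z=B)·p_B = 0.49 × 0.148209 = 0.0726222
Evidence: 0.0810815 + 0.0726222 = 0.153704
Responsibility of Setting A: 0.0810815 / 0.153704 ≈ 0.528

0.528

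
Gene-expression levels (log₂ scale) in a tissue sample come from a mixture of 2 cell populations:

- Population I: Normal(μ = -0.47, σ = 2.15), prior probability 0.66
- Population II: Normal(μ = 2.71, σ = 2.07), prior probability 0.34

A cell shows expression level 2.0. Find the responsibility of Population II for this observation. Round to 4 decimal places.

0.4939

P(component k | x) = w_k·f_k(x) / marginal(x), where marginal(x) = Σ_j w_j·f_j(x).
Component likelihoods at x = 2.0:
  p_I = (1/(2.15·√(2π)))·exp(−(2.0−-0.47)²/(2·2.15²)) = 0.185555·exp(-0.65991) = 0.0959124
  p_II = (1/(2.07·√(2π)))·exp(−(2.0−2.71)²/(2·2.07²)) = 0.192726·exp(-0.05882) = 0.181716
Weight by the priors:
  w_I·p_I = 0.66 × 0.0959124 = 0.0633022
  w_II·p_II = 0.34 × 0.181716 = 0.0617835
Sum: 0.0633022 + 0.0617835 = 0.125086
So the posterior for Population II is 0.0617835 / 0.125086 ≈ 0.4939.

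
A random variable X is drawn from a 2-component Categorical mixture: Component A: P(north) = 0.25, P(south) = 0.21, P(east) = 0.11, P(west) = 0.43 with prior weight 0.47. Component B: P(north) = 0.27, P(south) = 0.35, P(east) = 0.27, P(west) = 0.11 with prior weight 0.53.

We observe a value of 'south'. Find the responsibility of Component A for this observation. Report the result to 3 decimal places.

P(component k | x) = w_k·f_k(x) / marginal(x), where marginal(x) = Σ_j w_j·f_j(x).
Component likelihoods at x = 'south':
  f_A = 0.21
  f_B = 0.35
Weight by the priors:
  w_A·f_A = 0.47 × 0.21 = 0.0987
  w_B·f_B = 0.53 × 0.35 = 0.1855
Evidence: 0.0987 + 0.1855 = 0.2842
P(Component A | 'south') ≈ 0.347

0.347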